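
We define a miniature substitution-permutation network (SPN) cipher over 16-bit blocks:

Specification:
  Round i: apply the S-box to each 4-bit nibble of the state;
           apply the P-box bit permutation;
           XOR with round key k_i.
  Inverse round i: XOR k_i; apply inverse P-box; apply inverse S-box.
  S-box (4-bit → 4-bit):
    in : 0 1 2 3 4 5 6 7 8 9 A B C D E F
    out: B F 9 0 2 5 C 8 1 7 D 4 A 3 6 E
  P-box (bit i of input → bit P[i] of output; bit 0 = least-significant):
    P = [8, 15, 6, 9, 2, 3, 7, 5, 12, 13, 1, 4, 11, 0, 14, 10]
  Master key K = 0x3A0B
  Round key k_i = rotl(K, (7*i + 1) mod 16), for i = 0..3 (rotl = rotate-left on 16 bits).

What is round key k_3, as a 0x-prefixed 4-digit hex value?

K = 0x3A0B
k_0 = rotl(K, (7*0+1) mod 16) = rotl(K, 1) = 0x7416
k_1 = rotl(K, (7*1+1) mod 16) = rotl(K, 8) = 0x0B3A
k_2 = rotl(K, (7*2+1) mod 16) = rotl(K, 15) = 0x9D05
k_3 = rotl(K, (7*3+1) mod 16) = rotl(K, 6) = 0x82CE

0x82CE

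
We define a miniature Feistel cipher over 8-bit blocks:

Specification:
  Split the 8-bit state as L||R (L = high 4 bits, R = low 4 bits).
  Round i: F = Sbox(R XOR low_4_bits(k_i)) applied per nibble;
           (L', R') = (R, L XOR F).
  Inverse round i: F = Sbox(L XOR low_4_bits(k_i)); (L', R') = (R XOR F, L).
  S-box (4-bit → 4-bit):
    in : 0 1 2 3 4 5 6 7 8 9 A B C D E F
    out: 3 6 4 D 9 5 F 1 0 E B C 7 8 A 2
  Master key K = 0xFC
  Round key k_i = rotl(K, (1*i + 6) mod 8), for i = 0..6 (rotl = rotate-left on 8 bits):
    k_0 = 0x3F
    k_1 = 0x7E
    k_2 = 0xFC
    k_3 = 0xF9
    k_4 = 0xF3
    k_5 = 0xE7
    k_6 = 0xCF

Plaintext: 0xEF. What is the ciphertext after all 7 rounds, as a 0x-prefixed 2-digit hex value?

0xF8

s_0 = plaintext = 0xEF
s_1 = Round(s_0, k_0) = 0xFD
s_2 = Round(s_1, k_1) = 0xD2
s_3 = Round(s_2, k_2) = 0x27
s_4 = Round(s_3, k_3) = 0x78
s_5 = Round(s_4, k_4) = 0x8B
s_6 = Round(s_5, k_5) = 0xBF
s_7 = Round(s_6, k_6) = 0xF8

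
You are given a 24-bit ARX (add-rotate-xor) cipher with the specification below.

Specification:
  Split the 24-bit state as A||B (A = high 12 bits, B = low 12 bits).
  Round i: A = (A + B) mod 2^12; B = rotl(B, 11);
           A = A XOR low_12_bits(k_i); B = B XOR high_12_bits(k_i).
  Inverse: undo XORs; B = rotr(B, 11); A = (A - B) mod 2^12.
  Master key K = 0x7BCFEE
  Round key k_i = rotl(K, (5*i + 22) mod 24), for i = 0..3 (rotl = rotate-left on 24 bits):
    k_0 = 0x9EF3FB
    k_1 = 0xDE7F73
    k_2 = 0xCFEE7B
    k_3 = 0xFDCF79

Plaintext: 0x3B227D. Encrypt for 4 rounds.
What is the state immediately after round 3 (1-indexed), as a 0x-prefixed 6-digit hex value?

s_0 = plaintext = 0x3B227D
s_1 = Round(s_0, k_0) = 0x5D40D1
s_2 = Round(s_1, k_1) = 0x9D658F
s_3 = Round(s_2, k_2) = 0x11E639
s_4 = Round(s_3, k_3) = 0x82E4C0

0x11E639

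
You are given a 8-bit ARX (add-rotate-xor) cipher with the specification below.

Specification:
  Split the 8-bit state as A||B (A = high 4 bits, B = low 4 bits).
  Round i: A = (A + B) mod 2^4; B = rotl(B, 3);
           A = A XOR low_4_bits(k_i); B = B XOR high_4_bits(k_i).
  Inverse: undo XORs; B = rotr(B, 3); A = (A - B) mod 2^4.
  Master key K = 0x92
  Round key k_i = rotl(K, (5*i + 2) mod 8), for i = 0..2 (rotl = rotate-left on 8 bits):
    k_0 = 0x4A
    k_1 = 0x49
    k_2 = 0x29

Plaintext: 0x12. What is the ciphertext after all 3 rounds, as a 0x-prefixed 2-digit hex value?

s_0 = plaintext = 0x12
s_1 = Round(s_0, k_0) = 0x95
s_2 = Round(s_1, k_1) = 0x7E
s_3 = Round(s_2, k_2) = 0xC5

0xC5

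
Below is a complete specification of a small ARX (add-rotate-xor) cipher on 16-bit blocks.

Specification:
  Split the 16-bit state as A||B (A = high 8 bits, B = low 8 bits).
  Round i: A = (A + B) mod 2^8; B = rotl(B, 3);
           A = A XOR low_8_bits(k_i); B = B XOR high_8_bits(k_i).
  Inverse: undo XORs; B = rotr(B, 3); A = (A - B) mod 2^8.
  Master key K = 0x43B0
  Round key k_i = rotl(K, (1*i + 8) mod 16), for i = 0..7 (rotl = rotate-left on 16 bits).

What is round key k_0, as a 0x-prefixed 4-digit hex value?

0xB043

K = 0x43B0
k_0 = rotl(K, (1*0+8) mod 16) = rotl(K, 8) = 0xB043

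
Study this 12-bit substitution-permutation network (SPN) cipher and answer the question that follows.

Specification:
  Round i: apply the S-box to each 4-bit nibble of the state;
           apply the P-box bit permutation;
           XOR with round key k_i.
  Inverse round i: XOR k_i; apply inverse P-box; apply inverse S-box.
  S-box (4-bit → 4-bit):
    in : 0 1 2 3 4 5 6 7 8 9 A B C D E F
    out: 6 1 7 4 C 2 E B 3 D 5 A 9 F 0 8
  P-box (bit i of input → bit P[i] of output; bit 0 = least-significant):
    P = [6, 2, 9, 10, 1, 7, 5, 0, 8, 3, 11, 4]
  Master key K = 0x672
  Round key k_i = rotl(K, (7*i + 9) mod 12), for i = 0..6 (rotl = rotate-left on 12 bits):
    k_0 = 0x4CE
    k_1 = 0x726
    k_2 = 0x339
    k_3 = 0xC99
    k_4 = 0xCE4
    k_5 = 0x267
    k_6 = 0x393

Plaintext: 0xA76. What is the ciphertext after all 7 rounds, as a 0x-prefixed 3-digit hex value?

s_0 = plaintext = 0xA76
s_1 = Round(s_0, k_0) = 0xB49
s_2 = Round(s_1, k_1) = 0x15F
s_3 = Round(s_2, k_2) = 0x6B9
s_4 = Round(s_3, k_3) = 0x240
s_5 = Round(s_4, k_4) = 0x7C9
s_6 = Round(s_5, k_5) = 0x53C
s_7 = Round(s_6, k_6) = 0x7FB

0x7FB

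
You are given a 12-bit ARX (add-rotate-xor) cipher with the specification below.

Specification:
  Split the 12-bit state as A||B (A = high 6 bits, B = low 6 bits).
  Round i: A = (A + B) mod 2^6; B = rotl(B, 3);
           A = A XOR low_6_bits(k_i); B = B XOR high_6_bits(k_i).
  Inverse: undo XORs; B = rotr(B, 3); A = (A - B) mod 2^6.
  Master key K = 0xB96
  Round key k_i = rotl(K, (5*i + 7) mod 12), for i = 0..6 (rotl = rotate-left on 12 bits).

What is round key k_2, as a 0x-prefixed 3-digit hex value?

K = 0xB96
k_0 = rotl(K, (5*0+7) mod 12) = rotl(K, 7) = 0xB5C
k_1 = rotl(K, (5*1+7) mod 12) = rotl(K, 0) = 0xB96
k_2 = rotl(K, (5*2+7) mod 12) = rotl(K, 5) = 0x2D7

0x2D7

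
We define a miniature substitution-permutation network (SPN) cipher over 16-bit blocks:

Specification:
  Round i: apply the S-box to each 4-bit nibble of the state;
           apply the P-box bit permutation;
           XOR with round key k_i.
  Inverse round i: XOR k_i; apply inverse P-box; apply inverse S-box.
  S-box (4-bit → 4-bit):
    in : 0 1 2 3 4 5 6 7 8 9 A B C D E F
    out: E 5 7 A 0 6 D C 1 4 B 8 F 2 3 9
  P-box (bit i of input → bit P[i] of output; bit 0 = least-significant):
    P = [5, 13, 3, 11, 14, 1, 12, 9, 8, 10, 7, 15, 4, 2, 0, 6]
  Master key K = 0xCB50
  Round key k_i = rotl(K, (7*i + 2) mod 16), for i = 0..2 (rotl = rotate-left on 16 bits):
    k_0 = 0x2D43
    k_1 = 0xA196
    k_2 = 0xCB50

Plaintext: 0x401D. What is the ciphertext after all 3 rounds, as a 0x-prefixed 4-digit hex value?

0x335C

s_0 = plaintext = 0x401D
s_1 = Round(s_0, k_0) = 0xD9C3
s_2 = Round(s_1, k_1) = 0xDB10
s_3 = Round(s_2, k_2) = 0x335C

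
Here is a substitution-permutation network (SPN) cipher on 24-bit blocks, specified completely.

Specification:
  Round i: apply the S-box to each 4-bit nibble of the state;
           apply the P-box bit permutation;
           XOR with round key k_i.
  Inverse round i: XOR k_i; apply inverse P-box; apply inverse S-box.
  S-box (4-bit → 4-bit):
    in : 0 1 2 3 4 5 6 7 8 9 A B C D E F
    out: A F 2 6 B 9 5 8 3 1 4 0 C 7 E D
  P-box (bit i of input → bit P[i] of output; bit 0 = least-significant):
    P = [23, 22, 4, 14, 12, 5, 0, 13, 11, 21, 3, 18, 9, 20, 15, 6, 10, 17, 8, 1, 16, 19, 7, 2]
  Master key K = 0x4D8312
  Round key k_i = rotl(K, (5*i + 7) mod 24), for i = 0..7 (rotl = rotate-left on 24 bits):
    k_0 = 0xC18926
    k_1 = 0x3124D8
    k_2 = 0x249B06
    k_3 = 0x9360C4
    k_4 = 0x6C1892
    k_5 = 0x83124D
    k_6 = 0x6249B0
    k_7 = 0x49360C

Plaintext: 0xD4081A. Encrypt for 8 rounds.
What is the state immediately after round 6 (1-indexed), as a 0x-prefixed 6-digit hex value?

0xFBC6AC

s_0 = plaintext = 0xD4081A
s_1 = Round(s_0, k_0) = 0xFAB5D5
s_2 = Round(s_1, k_1) = 0xB47D7D
s_3 = Round(s_2, k_2) = 0xC6B75C
s_4 = Round(s_3, k_3) = 0x971550
s_5 = Round(s_4, k_4) = 0x39E2D0
s_6 = Round(s_5, k_5) = 0xFBC6AC
s_7 = Round(s_6, k_6) = 0x63816D
s_8 = Round(s_7, k_7) = 0xBE2D95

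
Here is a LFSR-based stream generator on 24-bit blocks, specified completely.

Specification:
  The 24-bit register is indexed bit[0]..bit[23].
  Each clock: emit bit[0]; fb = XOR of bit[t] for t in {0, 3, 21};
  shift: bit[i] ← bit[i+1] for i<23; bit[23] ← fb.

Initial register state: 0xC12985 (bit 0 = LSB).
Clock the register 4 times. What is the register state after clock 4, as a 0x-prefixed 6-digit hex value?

0xBC1298

reg_0 = 0xC12985
clock 1: out=1, reg = 0xE094C2
clock 2: out=0, reg = 0xF04A61
clock 3: out=1, reg = 0x782530
clock 4: out=0, reg = 0xBC1298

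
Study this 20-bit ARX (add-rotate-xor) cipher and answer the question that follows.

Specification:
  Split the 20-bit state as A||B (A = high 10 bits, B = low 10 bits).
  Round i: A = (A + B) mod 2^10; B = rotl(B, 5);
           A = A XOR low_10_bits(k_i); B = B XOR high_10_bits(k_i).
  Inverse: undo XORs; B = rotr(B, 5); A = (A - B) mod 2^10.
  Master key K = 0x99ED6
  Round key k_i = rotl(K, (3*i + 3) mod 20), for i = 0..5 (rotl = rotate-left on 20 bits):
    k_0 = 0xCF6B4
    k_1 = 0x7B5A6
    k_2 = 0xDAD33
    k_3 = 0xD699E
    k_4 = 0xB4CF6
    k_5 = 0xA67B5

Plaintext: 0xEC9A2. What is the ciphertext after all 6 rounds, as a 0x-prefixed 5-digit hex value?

s_0 = plaintext = 0xEC9A2
s_1 = Round(s_0, k_0) = 0xF8370
s_2 = Round(s_1, k_1) = 0xBDBF6
s_3 = Round(s_2, k_2) = 0xF7DB4
s_4 = Round(s_3, k_3) = 0x035D7
s_5 = Round(s_4, k_4) = 0x4483D
s_6 = Round(s_5, k_5) = 0xBE938

0xBE938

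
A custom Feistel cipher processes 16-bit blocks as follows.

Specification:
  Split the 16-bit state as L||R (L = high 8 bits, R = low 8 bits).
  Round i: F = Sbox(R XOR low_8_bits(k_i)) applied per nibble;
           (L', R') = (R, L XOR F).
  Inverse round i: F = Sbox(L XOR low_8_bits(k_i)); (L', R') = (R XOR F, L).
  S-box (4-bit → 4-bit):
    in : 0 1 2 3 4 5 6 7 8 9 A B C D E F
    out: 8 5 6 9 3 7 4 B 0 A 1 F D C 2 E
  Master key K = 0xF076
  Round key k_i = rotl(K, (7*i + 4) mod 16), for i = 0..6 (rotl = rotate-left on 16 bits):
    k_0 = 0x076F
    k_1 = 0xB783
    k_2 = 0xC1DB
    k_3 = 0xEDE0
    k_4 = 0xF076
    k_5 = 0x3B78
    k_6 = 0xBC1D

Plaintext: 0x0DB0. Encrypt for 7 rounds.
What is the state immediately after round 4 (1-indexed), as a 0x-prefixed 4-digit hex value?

s_0 = plaintext = 0x0DB0
s_1 = Round(s_0, k_0) = 0xB0C3
s_2 = Round(s_1, k_1) = 0xC388
s_3 = Round(s_2, k_2) = 0x88BA
s_4 = Round(s_3, k_3) = 0xBAF9
s_5 = Round(s_4, k_4) = 0xF9B4
s_6 = Round(s_5, k_5) = 0xB424
s_7 = Round(s_6, k_6) = 0x242E

0xBAF9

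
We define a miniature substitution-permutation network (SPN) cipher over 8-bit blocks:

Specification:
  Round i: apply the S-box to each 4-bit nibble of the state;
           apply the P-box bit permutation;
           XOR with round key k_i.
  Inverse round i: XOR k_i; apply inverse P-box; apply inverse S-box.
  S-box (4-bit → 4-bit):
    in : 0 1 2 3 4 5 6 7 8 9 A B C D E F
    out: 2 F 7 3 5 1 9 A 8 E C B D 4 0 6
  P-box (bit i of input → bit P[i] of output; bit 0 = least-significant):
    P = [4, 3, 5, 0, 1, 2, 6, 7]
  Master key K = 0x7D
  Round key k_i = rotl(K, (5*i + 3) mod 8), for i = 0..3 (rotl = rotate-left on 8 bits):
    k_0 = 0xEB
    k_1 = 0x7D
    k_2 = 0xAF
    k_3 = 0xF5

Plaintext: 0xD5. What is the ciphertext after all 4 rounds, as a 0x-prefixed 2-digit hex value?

s_0 = plaintext = 0xD5
s_1 = Round(s_0, k_0) = 0xBB
s_2 = Round(s_1, k_1) = 0xE2
s_3 = Round(s_2, k_2) = 0x97
s_4 = Round(s_3, k_3) = 0x38

0x38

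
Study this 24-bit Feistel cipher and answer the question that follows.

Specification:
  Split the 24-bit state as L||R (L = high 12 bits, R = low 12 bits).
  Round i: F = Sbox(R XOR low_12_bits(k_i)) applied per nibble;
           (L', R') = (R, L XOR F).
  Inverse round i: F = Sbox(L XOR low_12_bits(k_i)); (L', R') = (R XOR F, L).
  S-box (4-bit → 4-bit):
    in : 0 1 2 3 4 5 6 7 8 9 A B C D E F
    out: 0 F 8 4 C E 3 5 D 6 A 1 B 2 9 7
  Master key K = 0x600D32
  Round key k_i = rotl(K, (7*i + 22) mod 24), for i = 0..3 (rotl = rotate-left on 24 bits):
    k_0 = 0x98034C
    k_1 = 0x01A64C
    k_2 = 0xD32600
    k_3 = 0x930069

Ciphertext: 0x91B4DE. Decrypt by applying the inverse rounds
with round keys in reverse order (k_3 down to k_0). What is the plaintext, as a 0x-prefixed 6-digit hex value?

s_0 = ciphertext = 0x91B4DE
s_1 = InvRound(s_0, k_3) = 0x28691B
s_2 = InvRound(s_1, k_2) = 0x5C8286
s_3 = InvRound(s_2, k_1) = 0x65A5C8
s_4 = InvRound(s_3, k_0) = 0xB3B65A

0xB3B65A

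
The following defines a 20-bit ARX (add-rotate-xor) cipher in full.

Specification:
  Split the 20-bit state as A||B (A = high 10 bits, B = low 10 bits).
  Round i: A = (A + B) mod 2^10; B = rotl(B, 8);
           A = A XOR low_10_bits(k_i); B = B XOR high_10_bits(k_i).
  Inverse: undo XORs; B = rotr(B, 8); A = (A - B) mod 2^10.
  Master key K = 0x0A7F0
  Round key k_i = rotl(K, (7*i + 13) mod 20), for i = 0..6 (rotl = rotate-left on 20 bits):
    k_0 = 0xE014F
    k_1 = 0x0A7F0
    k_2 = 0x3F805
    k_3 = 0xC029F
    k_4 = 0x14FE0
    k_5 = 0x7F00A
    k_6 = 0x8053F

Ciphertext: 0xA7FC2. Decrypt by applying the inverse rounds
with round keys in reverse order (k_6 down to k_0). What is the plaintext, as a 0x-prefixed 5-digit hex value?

0x84849

s_0 = ciphertext = 0xA7FC2
s_1 = InvRound(s_0, k_6) = 0x24F0D
s_2 = InvRound(s_1, k_5) = 0x34FC6
s_3 = InvRound(s_2, k_4) = 0x37257
s_4 = InvRound(s_3, k_3) = 0x3995D
s_5 = InvRound(s_4, k_2) = 0x95A8D
s_6 = InvRound(s_5, k_1) = 0xC5292
s_7 = InvRound(s_6, k_0) = 0x84849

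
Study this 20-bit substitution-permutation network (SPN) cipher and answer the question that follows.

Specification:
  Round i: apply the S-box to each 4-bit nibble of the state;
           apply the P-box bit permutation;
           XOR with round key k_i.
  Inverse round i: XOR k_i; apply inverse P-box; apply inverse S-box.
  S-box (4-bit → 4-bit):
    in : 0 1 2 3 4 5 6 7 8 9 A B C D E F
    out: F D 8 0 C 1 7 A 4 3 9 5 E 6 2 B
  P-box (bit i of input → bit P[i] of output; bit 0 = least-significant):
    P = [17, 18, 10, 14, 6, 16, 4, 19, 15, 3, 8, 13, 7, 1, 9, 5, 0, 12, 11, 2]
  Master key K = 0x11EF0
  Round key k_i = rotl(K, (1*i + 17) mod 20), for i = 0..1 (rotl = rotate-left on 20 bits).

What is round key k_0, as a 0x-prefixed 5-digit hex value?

0x023DE

K = 0x11EF0
k_0 = rotl(K, (1*0+17) mod 20) = rotl(K, 17) = 0x023DE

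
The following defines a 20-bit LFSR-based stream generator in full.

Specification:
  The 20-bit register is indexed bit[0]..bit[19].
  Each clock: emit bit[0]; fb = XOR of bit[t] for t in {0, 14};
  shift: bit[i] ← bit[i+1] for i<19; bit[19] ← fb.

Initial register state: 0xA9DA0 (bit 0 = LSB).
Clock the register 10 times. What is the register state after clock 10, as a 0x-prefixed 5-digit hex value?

0xC2AA7

reg_0 = 0xA9DA0
clock 1: out=0, reg = 0x54ED0
clock 2: out=0, reg = 0xAA768
clock 3: out=0, reg = 0x553B4
clock 4: out=0, reg = 0xAA9DA
clock 5: out=0, reg = 0x554ED
clock 6: out=1, reg = 0x2AA76
clock 7: out=0, reg = 0x1553B
clock 8: out=1, reg = 0x0AA9D
clock 9: out=1, reg = 0x8554E
clock 10: out=0, reg = 0xC2AA7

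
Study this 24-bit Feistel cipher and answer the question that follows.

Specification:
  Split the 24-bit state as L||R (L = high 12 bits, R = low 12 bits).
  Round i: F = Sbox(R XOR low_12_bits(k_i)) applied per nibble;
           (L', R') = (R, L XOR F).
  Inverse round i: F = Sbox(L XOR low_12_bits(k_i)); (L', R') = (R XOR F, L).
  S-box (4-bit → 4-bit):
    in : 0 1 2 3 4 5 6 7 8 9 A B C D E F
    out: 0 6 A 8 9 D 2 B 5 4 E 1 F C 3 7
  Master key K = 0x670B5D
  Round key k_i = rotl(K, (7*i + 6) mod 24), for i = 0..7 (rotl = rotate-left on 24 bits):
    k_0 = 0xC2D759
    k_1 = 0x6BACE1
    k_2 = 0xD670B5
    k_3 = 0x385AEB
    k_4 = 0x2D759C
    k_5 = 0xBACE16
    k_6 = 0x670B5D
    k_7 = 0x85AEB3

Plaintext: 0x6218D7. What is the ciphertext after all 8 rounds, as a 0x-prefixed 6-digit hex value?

s_0 = plaintext = 0x6218D7
s_1 = Round(s_0, k_0) = 0x8D7172
s_2 = Round(s_1, k_1) = 0x17249F
s_3 = Round(s_2, k_2) = 0x49F8DC
s_4 = Round(s_3, k_3) = 0x8DCE14
s_5 = Round(s_4, k_4) = 0xE14989
s_6 = Round(s_5, k_5) = 0x989553
s_7 = Round(s_6, k_6) = 0x553A8A
s_8 = Round(s_7, k_7) = 0xA8ACD7

0xA8ACD7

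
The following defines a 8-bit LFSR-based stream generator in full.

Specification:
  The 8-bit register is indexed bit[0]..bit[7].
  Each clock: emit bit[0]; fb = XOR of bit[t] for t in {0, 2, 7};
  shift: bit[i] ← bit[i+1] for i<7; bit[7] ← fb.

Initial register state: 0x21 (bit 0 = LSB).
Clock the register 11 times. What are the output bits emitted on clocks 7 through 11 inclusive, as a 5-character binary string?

00111

reg_0 = 0x21
clock 1: out=1, reg = 0x90
clock 2: out=0, reg = 0xC8
clock 3: out=0, reg = 0xE4
clock 4: out=0, reg = 0x72
clock 5: out=0, reg = 0x39
clock 6: out=1, reg = 0x9C
clock 7: out=0, reg = 0x4E
clock 8: out=0, reg = 0xA7
clock 9: out=1, reg = 0xD3
clock 10: out=1, reg = 0x69
clock 11: out=1, reg = 0xB4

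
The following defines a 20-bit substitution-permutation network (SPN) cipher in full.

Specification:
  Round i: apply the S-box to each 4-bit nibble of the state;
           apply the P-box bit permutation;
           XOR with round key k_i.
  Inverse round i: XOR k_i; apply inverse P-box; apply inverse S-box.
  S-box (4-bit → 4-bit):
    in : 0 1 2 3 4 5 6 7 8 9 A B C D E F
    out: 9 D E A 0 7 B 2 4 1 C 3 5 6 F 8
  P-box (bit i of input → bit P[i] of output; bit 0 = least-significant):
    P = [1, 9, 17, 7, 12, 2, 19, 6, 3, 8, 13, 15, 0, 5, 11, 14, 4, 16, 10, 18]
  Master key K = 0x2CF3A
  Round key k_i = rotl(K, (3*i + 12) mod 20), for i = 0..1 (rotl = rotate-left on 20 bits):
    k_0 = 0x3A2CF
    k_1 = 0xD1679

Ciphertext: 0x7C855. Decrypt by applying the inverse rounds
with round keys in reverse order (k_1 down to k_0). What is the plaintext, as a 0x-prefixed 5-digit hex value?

s_0 = ciphertext = 0x7C855
s_1 = InvRound(s_0, k_1) = 0x8205D
s_2 = InvRound(s_1, k_0) = 0xB4F8E

0xB4F8E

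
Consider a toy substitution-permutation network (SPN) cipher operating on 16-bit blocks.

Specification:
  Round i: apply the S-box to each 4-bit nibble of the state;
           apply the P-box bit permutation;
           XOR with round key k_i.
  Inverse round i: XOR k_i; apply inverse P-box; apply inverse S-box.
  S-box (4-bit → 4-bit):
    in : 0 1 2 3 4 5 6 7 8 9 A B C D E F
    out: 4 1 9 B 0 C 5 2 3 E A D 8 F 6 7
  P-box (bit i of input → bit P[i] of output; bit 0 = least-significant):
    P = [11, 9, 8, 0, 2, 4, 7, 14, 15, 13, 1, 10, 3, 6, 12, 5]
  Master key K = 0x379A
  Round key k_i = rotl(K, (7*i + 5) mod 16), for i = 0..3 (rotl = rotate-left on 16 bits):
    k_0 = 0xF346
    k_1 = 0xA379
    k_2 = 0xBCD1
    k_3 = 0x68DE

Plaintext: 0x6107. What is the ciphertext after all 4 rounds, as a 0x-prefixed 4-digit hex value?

0x72E3

s_0 = plaintext = 0x6107
s_1 = Round(s_0, k_0) = 0x61CE
s_2 = Round(s_1, k_1) = 0x7071
s_3 = Round(s_2, k_2) = 0xB483
s_4 = Round(s_3, k_3) = 0x72E3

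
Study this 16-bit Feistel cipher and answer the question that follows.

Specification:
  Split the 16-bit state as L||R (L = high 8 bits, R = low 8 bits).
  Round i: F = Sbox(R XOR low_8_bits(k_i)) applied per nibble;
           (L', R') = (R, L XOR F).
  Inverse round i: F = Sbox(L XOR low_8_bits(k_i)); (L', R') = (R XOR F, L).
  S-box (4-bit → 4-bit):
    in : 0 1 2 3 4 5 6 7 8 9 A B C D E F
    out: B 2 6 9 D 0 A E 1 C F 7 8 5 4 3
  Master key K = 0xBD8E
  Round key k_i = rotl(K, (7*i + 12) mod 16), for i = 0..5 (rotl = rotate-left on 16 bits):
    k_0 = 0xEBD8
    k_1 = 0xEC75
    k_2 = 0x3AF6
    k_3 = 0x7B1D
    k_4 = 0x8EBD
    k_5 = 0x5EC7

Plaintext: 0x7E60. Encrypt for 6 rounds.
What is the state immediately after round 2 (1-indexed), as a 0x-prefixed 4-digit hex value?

0x0F8F

s_0 = plaintext = 0x7E60
s_1 = Round(s_0, k_0) = 0x600F
s_2 = Round(s_1, k_1) = 0x0F8F
s_3 = Round(s_2, k_2) = 0x8FE3
s_4 = Round(s_3, k_3) = 0xE3BB
s_5 = Round(s_4, k_4) = 0xBB59
s_6 = Round(s_5, k_5) = 0x597F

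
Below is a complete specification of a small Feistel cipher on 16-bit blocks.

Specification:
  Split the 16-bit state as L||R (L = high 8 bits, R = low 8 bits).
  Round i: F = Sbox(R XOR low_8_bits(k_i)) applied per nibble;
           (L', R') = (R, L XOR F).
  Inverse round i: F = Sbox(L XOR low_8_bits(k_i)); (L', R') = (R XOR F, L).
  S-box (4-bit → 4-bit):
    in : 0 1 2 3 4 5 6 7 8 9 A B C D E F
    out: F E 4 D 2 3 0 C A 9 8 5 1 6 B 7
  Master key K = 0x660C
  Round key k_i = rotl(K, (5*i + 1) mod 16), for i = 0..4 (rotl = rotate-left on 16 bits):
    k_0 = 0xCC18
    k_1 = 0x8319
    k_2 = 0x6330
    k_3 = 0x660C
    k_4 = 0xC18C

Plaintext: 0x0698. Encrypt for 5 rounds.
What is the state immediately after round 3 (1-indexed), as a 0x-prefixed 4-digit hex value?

s_0 = plaintext = 0x0698
s_1 = Round(s_0, k_0) = 0x98A9
s_2 = Round(s_1, k_1) = 0xA9C7
s_3 = Round(s_2, k_2) = 0xC7D5
s_4 = Round(s_3, k_3) = 0xD5AE
s_5 = Round(s_4, k_4) = 0xAE91

0xC7D5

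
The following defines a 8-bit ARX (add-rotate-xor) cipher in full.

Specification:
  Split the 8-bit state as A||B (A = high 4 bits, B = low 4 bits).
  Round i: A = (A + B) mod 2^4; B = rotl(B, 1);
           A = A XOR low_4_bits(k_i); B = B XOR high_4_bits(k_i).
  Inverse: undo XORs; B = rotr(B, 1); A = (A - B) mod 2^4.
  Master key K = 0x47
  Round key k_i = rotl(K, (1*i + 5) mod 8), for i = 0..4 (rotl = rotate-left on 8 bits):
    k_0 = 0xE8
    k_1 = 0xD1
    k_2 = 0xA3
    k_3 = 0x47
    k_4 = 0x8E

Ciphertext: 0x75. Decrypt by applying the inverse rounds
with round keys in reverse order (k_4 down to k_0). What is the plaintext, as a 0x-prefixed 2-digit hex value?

s_0 = ciphertext = 0x75
s_1 = InvRound(s_0, k_4) = 0xBE
s_2 = InvRound(s_1, k_3) = 0x75
s_3 = InvRound(s_2, k_2) = 0x5F
s_4 = InvRound(s_3, k_1) = 0x31
s_5 = InvRound(s_4, k_0) = 0xCF

0xCF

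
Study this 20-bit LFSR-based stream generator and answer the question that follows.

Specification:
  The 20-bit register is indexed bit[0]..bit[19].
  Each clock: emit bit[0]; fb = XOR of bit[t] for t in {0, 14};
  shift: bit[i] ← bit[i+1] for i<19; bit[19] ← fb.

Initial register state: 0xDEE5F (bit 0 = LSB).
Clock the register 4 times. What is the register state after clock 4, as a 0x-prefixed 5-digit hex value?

0x8DEE5

reg_0 = 0xDEE5F
clock 1: out=1, reg = 0x6F72F
clock 2: out=1, reg = 0x37B97
clock 3: out=1, reg = 0x1BDCB
clock 4: out=1, reg = 0x8DEE5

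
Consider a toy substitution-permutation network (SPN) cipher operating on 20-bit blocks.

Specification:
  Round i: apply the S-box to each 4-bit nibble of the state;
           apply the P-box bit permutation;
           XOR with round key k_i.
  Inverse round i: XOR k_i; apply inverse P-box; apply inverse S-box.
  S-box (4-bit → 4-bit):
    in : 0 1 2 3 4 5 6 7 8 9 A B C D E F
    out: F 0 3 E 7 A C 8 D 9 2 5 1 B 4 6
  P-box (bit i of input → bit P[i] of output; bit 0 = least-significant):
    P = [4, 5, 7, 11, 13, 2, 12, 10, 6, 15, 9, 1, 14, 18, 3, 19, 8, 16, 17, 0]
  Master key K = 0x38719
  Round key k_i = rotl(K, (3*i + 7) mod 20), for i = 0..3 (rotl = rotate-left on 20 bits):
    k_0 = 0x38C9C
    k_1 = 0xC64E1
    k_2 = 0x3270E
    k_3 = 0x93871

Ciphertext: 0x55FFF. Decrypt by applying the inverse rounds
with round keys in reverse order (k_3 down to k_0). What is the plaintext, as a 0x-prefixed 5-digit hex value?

0x8BFC5

s_0 = ciphertext = 0x55FFF
s_1 = InvRound(s_0, k_3) = 0xC06DE
s_2 = InvRound(s_1, k_2) = 0x45CCB
s_3 = InvRound(s_2, k_1) = 0x167B5
s_4 = InvRound(s_3, k_0) = 0x8BFC5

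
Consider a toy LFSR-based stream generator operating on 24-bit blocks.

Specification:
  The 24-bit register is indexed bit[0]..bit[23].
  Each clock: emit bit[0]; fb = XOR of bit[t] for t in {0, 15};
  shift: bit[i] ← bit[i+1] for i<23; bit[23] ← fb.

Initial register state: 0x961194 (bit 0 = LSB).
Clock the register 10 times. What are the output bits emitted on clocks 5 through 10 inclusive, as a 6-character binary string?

reg_0 = 0x961194
clock 1: out=0, reg = 0x4B08CA
clock 2: out=0, reg = 0x258465
clock 3: out=1, reg = 0x12C232
clock 4: out=0, reg = 0x896119
clock 5: out=1, reg = 0xC4B08C
clock 6: out=0, reg = 0xE25846
clock 7: out=0, reg = 0x712C23
clock 8: out=1, reg = 0xB89611
clock 9: out=1, reg = 0x5C4B08
clock 10: out=0, reg = 0x2E2584

100110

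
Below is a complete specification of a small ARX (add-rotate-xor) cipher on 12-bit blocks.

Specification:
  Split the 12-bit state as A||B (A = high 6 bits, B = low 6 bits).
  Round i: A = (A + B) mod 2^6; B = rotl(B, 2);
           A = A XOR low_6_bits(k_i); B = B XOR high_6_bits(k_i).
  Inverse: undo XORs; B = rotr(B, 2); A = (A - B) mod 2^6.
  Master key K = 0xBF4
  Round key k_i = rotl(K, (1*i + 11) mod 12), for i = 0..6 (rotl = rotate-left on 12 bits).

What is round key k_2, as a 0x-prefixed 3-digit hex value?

0x7E9

K = 0xBF4
k_0 = rotl(K, (1*0+11) mod 12) = rotl(K, 11) = 0x5FA
k_1 = rotl(K, (1*1+11) mod 12) = rotl(K, 0) = 0xBF4
k_2 = rotl(K, (1*2+11) mod 12) = rotl(K, 1) = 0x7E9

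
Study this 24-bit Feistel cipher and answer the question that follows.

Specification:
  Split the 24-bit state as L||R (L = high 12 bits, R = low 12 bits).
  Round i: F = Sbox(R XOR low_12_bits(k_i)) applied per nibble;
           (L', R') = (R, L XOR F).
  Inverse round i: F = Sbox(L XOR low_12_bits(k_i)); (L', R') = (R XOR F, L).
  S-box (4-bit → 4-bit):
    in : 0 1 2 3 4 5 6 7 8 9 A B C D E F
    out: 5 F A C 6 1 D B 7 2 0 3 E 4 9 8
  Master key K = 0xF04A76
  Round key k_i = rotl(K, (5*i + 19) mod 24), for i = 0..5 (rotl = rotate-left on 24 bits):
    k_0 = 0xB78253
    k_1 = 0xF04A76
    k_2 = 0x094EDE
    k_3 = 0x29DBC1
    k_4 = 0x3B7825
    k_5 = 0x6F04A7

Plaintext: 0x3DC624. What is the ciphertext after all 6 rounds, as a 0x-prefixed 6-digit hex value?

0x187CF5

s_0 = plaintext = 0x3DC624
s_1 = Round(s_0, k_0) = 0x624567
s_2 = Round(s_1, k_1) = 0x567EDB
s_3 = Round(s_2, k_2) = 0xEDB036
s_4 = Round(s_3, k_3) = 0x036D50
s_5 = Round(s_4, k_4) = 0xD50187
s_6 = Round(s_5, k_5) = 0x187CF5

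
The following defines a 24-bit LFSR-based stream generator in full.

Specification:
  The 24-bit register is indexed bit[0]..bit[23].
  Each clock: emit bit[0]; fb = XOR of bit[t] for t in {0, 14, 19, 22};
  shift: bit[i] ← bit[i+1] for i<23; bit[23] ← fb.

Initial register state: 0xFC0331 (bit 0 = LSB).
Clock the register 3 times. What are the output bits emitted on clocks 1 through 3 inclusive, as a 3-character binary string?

100

reg_0 = 0xFC0331
clock 1: out=1, reg = 0xFE0198
clock 2: out=0, reg = 0x7F00CC
clock 3: out=0, reg = 0x3F8066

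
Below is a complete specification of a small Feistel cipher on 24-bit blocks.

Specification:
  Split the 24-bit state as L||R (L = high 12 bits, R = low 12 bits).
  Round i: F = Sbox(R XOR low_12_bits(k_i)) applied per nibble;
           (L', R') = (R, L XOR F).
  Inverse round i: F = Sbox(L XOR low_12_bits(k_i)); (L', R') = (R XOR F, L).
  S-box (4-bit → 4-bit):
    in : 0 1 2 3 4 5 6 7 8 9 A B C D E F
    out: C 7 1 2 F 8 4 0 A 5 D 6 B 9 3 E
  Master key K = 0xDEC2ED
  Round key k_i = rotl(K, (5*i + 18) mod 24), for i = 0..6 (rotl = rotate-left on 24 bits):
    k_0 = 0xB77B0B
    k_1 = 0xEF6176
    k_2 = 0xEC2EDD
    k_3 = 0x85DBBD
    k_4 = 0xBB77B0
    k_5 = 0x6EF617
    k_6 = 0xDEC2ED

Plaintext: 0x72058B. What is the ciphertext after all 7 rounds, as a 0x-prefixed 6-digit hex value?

0x5E34AD

s_0 = plaintext = 0x72058B
s_1 = Round(s_0, k_0) = 0x58B48C
s_2 = Round(s_1, k_1) = 0x48CD66
s_3 = Round(s_2, k_2) = 0xD666EA
s_4 = Round(s_3, k_3) = 0x6EA4E6
s_5 = Round(s_4, k_4) = 0x4E646E
s_6 = Round(s_5, k_5) = 0x46E5E3
s_7 = Round(s_6, k_6) = 0x5E34AD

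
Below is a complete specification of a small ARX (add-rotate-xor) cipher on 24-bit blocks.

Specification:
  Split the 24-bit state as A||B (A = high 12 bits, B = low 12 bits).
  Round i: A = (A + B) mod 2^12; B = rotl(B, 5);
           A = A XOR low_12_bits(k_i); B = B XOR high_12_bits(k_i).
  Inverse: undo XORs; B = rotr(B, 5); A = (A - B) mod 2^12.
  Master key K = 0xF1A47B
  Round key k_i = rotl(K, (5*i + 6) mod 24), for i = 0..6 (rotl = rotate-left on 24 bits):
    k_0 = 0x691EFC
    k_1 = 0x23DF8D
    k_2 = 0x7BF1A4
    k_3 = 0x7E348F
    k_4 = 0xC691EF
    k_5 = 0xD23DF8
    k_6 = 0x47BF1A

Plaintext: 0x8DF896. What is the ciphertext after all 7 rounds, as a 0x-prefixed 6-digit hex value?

s_0 = plaintext = 0x8DF896
s_1 = Round(s_0, k_0) = 0xF89440
s_2 = Round(s_1, k_1) = 0xC44A35
s_3 = Round(s_2, k_2) = 0x7DD10B
s_4 = Round(s_3, k_3) = 0xC67681
s_5 = Round(s_4, k_4) = 0x307C44
s_6 = Round(s_5, k_5) = 0x2B35BB
s_7 = Round(s_6, k_6) = 0x774310

0x774310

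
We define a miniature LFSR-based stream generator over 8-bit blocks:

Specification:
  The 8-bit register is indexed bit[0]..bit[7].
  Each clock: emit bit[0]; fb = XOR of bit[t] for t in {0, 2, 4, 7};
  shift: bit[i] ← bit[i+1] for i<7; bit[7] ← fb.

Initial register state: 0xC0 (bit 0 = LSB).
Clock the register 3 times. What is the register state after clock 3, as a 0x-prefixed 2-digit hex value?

0x78

reg_0 = 0xC0
clock 1: out=0, reg = 0xE0
clock 2: out=0, reg = 0xF0
clock 3: out=0, reg = 0x78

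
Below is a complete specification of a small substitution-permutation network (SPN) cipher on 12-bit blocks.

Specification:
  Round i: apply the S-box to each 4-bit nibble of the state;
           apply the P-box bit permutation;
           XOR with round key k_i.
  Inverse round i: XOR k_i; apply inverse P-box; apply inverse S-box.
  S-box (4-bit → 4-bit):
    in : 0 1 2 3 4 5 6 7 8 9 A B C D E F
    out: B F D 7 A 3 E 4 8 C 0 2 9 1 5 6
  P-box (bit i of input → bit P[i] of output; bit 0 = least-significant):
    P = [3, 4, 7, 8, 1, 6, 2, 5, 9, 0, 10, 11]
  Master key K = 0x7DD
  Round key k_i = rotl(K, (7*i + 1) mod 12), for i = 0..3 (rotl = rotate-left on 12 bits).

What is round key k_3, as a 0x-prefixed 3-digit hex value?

K = 0x7DD
k_0 = rotl(K, (7*0+1) mod 12) = rotl(K, 1) = 0xFBA
k_1 = rotl(K, (7*1+1) mod 12) = rotl(K, 8) = 0xD7D
k_2 = rotl(K, (7*2+1) mod 12) = rotl(K, 3) = 0xEEB
k_3 = rotl(K, (7*3+1) mod 12) = rotl(K, 10) = 0x5F7

0x5F7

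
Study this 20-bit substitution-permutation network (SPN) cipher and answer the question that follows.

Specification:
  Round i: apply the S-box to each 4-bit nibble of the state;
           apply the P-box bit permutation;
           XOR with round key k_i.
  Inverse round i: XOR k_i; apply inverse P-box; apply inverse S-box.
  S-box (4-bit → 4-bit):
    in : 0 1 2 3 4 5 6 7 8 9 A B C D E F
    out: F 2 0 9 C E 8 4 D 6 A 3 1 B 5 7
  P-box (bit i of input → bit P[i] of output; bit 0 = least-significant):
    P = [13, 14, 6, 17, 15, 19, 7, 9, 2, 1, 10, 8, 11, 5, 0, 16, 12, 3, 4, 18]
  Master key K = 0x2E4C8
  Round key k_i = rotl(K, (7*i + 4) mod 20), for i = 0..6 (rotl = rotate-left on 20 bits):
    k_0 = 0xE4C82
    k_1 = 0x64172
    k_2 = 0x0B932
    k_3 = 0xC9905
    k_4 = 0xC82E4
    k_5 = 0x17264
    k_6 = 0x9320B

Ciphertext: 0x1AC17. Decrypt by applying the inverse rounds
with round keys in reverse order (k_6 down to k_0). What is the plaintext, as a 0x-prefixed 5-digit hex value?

0x20D17

s_0 = ciphertext = 0x1AC17
s_1 = InvRound(s_0, k_6) = 0xFCED2
s_2 = InvRound(s_1, k_5) = 0x8BFF3
s_3 = InvRound(s_2, k_4) = 0x8E02C
s_4 = InvRound(s_3, k_3) = 0xDF62B
s_5 = InvRound(s_4, k_2) = 0x584A1
s_6 = InvRound(s_5, k_1) = 0x745E5
s_7 = InvRound(s_6, k_0) = 0x20D17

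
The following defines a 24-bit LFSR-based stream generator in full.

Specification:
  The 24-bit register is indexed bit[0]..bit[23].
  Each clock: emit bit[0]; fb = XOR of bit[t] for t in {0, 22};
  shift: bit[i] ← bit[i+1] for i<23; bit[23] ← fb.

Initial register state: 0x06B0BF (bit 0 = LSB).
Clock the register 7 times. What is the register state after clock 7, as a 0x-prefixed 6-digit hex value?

reg_0 = 0x06B0BF
clock 1: out=1, reg = 0x83585F
clock 2: out=1, reg = 0xC1AC2F
clock 3: out=1, reg = 0x60D617
clock 4: out=1, reg = 0x306B0B
clock 5: out=1, reg = 0x983585
clock 6: out=1, reg = 0xCC1AC2
clock 7: out=0, reg = 0xE60D61

0xE60D61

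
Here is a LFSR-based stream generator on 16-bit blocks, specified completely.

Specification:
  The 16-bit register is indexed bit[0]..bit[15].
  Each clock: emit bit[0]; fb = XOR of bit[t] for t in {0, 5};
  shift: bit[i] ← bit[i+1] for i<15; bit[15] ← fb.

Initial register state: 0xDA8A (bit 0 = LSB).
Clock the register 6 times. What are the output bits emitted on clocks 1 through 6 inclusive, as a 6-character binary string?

reg_0 = 0xDA8A
clock 1: out=0, reg = 0x6D45
clock 2: out=1, reg = 0xB6A2
clock 3: out=0, reg = 0xDB51
clock 4: out=1, reg = 0xEDA8
clock 5: out=0, reg = 0xF6D4
clock 6: out=0, reg = 0x7B6A

010100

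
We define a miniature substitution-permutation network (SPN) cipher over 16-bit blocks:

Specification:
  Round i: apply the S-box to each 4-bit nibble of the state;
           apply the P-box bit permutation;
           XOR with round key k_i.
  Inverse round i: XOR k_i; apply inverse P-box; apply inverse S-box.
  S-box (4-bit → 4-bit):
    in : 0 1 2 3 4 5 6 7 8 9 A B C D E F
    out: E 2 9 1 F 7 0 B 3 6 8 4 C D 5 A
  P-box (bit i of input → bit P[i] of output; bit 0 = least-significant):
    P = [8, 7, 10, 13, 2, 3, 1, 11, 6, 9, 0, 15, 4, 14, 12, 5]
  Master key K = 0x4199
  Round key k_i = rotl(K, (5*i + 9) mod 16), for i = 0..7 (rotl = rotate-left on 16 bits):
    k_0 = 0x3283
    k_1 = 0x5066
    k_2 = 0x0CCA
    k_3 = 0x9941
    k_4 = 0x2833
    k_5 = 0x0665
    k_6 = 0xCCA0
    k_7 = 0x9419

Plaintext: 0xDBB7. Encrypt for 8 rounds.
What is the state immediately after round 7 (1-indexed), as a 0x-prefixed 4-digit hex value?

0xB203

s_0 = plaintext = 0xDBB7
s_1 = Round(s_0, k_0) = 0x0330
s_2 = Round(s_1, k_1) = 0x2482
s_3 = Round(s_2, k_2) = 0xAFB7
s_4 = Round(s_3, k_3) = 0x3AE3
s_5 = Round(s_4, k_4) = 0xA925
s_6 = Round(s_5, k_5) = 0x09C0
s_7 = Round(s_6, k_6) = 0xB203
s_8 = Round(s_7, k_7) = 0x0D53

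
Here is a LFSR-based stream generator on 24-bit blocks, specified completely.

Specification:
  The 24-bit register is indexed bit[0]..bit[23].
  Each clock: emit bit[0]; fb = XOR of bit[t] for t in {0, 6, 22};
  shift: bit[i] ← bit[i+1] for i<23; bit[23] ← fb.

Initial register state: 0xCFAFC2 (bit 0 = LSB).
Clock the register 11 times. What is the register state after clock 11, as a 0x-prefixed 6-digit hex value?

0x5CD9F5

reg_0 = 0xCFAFC2
clock 1: out=0, reg = 0x67D7E1
clock 2: out=1, reg = 0xB3EBF0
clock 3: out=0, reg = 0xD9F5F8
clock 4: out=0, reg = 0x6CFAFC
clock 5: out=0, reg = 0x367D7E
clock 6: out=0, reg = 0x9B3EBF
clock 7: out=1, reg = 0xCD9F5F
clock 8: out=1, reg = 0xE6CFAF
clock 9: out=1, reg = 0x7367D7
clock 10: out=1, reg = 0xB9B3EB
clock 11: out=1, reg = 0x5CD9F5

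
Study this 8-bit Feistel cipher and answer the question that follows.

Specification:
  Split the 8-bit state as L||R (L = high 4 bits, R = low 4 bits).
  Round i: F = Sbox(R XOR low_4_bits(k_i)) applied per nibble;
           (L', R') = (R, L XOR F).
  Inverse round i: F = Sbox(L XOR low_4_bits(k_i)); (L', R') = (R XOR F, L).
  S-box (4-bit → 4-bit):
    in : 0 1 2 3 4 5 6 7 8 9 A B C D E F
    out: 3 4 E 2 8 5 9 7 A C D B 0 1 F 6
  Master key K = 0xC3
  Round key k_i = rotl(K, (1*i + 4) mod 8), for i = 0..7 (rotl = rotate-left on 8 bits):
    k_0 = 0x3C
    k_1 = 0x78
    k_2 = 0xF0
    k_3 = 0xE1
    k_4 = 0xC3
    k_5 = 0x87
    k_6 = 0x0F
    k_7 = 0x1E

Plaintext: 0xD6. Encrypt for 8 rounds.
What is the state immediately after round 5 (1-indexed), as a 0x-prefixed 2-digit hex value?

0x8B

s_0 = plaintext = 0xD6
s_1 = Round(s_0, k_0) = 0x60
s_2 = Round(s_1, k_1) = 0x0C
s_3 = Round(s_2, k_2) = 0xC0
s_4 = Round(s_3, k_3) = 0x08
s_5 = Round(s_4, k_4) = 0x8B
s_6 = Round(s_5, k_5) = 0xB8
s_7 = Round(s_6, k_6) = 0x8C
s_8 = Round(s_7, k_7) = 0xC6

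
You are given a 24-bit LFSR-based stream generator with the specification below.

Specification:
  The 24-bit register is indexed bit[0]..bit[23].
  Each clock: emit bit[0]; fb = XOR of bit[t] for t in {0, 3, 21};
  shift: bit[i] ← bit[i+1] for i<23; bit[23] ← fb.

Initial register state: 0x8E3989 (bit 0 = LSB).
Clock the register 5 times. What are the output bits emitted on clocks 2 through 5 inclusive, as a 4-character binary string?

0010

reg_0 = 0x8E3989
clock 1: out=1, reg = 0x471CC4
clock 2: out=0, reg = 0x238E62
clock 3: out=0, reg = 0x91C731
clock 4: out=1, reg = 0xC8E398
clock 5: out=0, reg = 0xE471CC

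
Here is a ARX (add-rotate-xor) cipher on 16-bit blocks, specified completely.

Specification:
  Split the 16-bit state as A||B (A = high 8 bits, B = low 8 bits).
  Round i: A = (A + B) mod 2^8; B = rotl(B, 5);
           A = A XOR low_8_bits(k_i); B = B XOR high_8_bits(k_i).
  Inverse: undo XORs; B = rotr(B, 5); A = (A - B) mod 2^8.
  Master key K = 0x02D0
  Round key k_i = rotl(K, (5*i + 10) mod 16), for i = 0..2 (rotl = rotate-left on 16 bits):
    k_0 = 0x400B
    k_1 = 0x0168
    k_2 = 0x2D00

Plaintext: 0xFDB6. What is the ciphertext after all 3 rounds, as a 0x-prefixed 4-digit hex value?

s_0 = plaintext = 0xFDB6
s_1 = Round(s_0, k_0) = 0xB896
s_2 = Round(s_1, k_1) = 0x26D3
s_3 = Round(s_2, k_2) = 0xF957

0xF957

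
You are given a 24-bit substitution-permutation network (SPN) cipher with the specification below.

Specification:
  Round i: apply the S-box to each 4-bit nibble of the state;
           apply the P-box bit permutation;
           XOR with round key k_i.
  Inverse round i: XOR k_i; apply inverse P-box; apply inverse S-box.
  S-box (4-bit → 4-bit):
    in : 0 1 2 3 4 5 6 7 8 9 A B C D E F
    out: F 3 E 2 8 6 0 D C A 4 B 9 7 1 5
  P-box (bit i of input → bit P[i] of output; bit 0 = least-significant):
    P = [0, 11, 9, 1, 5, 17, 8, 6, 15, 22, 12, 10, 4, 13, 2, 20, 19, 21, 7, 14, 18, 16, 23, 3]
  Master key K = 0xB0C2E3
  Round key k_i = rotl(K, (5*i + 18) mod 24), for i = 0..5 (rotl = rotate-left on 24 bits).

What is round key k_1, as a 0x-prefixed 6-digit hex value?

0xD86171

K = 0xB0C2E3
k_0 = rotl(K, (5*0+18) mod 24) = rotl(K, 18) = 0x8EC30B
k_1 = rotl(K, (5*1+18) mod 24) = rotl(K, 23) = 0xD86171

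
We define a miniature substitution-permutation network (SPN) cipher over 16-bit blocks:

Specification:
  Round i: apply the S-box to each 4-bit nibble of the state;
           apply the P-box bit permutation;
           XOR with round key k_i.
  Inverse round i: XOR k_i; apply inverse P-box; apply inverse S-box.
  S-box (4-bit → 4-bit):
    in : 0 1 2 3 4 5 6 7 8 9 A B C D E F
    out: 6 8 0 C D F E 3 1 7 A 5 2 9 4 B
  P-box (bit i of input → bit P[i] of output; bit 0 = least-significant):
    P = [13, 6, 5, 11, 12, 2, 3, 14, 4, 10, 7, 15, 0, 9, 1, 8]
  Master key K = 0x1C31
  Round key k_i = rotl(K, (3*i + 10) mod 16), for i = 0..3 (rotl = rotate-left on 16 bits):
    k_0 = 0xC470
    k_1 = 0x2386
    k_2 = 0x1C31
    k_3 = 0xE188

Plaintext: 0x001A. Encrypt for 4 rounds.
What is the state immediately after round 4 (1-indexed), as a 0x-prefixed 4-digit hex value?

s_0 = plaintext = 0x001A
s_1 = Round(s_0, k_0) = 0x8AB2
s_2 = Round(s_1, k_1) = 0xB78F
s_3 = Round(s_2, k_2) = 0x2062
s_4 = Round(s_3, k_3) = 0xA504

0xA504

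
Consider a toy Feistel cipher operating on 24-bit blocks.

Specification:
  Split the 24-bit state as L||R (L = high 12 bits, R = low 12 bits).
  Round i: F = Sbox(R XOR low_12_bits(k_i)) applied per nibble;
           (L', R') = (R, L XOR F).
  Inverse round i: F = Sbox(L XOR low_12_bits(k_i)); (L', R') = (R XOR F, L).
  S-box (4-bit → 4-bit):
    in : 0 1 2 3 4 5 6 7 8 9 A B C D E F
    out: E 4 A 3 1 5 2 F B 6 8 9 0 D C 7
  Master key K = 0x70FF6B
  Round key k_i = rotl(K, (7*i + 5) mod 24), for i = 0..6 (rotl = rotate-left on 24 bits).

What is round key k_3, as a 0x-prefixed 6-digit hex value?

K = 0x70FF6B
k_0 = rotl(K, (7*0+5) mod 24) = rotl(K, 5) = 0x1FED6E
k_1 = rotl(K, (7*1+5) mod 24) = rotl(K, 12) = 0xF6B70F
k_2 = rotl(K, (7*2+5) mod 24) = rotl(K, 19) = 0x5B87FB
k_3 = rotl(K, (7*3+5) mod 24) = rotl(K, 2) = 0xC3FDAD

0xC3FDAD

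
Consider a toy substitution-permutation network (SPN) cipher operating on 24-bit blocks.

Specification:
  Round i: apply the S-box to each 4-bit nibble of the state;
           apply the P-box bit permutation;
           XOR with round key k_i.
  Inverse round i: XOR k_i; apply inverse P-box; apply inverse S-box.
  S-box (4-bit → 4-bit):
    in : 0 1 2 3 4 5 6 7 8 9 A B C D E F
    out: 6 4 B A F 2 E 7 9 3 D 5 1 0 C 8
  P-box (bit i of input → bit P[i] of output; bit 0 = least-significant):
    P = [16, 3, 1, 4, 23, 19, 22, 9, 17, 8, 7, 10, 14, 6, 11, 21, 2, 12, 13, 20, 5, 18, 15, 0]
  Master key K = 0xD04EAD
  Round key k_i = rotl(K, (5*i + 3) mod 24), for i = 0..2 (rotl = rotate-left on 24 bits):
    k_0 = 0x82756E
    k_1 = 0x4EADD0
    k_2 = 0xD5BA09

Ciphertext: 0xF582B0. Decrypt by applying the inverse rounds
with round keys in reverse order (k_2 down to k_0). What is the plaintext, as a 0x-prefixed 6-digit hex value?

s_0 = ciphertext = 0xF582B0
s_1 = InvRound(s_0, k_2) = 0x80E1D3
s_2 = InvRound(s_1, k_1) = 0x3DB871
s_3 = InvRound(s_2, k_0) = 0x68A294

0x68A294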